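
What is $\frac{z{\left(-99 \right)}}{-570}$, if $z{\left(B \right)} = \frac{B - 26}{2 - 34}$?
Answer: $- \frac{25}{3648} \approx -0.0068531$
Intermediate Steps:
$z{\left(B \right)} = \frac{13}{16} - \frac{B}{32}$ ($z{\left(B \right)} = \frac{-26 + B}{-32} = \left(-26 + B\right) \left(- \frac{1}{32}\right) = \frac{13}{16} - \frac{B}{32}$)
$\frac{z{\left(-99 \right)}}{-570} = \frac{\frac{13}{16} - - \frac{99}{32}}{-570} = \left(\frac{13}{16} + \frac{99}{32}\right) \left(- \frac{1}{570}\right) = \frac{125}{32} \left(- \frac{1}{570}\right) = - \frac{25}{3648}$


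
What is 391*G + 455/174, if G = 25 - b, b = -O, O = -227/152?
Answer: 121577321/13224 ≈ 9193.7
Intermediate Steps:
O = -227/152 (O = -227*1/152 = -227/152 ≈ -1.4934)
b = 227/152 (b = -1*(-227/152) = 227/152 ≈ 1.4934)
G = 3573/152 (G = 25 - 1*227/152 = 25 - 227/152 = 3573/152 ≈ 23.507)
391*G + 455/174 = 391*(3573/152) + 455/174 = 1397043/152 + 455*(1/174) = 1397043/152 + 455/174 = 121577321/13224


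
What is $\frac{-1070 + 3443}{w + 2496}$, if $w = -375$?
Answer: $\frac{113}{101} \approx 1.1188$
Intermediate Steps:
$\frac{-1070 + 3443}{w + 2496} = \frac{-1070 + 3443}{-375 + 2496} = \frac{2373}{2121} = 2373 \cdot \frac{1}{2121} = \frac{113}{101}$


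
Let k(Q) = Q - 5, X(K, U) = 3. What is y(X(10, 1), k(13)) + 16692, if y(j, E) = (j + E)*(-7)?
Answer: 16615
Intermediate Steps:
k(Q) = -5 + Q
y(j, E) = -7*E - 7*j (y(j, E) = (E + j)*(-7) = -7*E - 7*j)
y(X(10, 1), k(13)) + 16692 = (-7*(-5 + 13) - 7*3) + 16692 = (-7*8 - 21) + 16692 = (-56 - 21) + 16692 = -77 + 16692 = 16615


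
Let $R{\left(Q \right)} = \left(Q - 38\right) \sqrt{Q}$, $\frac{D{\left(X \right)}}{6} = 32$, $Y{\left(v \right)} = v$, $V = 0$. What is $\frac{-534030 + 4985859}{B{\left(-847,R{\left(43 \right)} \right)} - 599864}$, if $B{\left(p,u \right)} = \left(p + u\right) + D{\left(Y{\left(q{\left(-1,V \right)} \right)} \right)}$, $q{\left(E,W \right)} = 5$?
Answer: $- \frac{2673407899251}{360623068286} - \frac{22259145 \sqrt{43}}{360623068286} \approx -7.4137$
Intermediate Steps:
$D{\left(X \right)} = 192$ ($D{\left(X \right)} = 6 \cdot 32 = 192$)
$R{\left(Q \right)} = \sqrt{Q} \left(-38 + Q\right)$ ($R{\left(Q \right)} = \left(-38 + Q\right) \sqrt{Q} = \sqrt{Q} \left(-38 + Q\right)$)
$B{\left(p,u \right)} = 192 + p + u$ ($B{\left(p,u \right)} = \left(p + u\right) + 192 = 192 + p + u$)
$\frac{-534030 + 4985859}{B{\left(-847,R{\left(43 \right)} \right)} - 599864} = \frac{-534030 + 4985859}{\left(192 - 847 + \sqrt{43} \left(-38 + 43\right)\right) - 599864} = \frac{4451829}{\left(192 - 847 + \sqrt{43} \cdot 5\right) - 599864} = \frac{4451829}{\left(192 - 847 + 5 \sqrt{43}\right) - 599864} = \frac{4451829}{\left(-655 + 5 \sqrt{43}\right) - 599864} = \frac{4451829}{-600519 + 5 \sqrt{43}}$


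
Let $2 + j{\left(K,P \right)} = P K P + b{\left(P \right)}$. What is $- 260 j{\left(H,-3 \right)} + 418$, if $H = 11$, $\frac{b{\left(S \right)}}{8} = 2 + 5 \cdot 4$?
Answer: $-70562$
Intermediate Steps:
$b{\left(S \right)} = 176$ ($b{\left(S \right)} = 8 \left(2 + 5 \cdot 4\right) = 8 \left(2 + 20\right) = 8 \cdot 22 = 176$)
$j{\left(K,P \right)} = 174 + K P^{2}$ ($j{\left(K,P \right)} = -2 + \left(P K P + 176\right) = -2 + \left(K P P + 176\right) = -2 + \left(K P^{2} + 176\right) = -2 + \left(176 + K P^{2}\right) = 174 + K P^{2}$)
$- 260 j{\left(H,-3 \right)} + 418 = - 260 \left(174 + 11 \left(-3\right)^{2}\right) + 418 = - 260 \left(174 + 11 \cdot 9\right) + 418 = - 260 \left(174 + 99\right) + 418 = \left(-260\right) 273 + 418 = -70980 + 418 = -70562$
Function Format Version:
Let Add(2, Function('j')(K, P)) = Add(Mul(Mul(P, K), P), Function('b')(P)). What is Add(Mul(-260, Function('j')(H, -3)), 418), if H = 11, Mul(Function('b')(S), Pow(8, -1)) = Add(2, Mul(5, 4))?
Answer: -70562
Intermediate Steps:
Function('b')(S) = 176 (Function('b')(S) = Mul(8, Add(2, Mul(5, 4))) = Mul(8, Add(2, 20)) = Mul(8, 22) = 176)
Function('j')(K, P) = Add(174, Mul(K, Pow(P, 2))) (Function('j')(K, P) = Add(-2, Add(Mul(Mul(P, K), P), 176)) = Add(-2, Add(Mul(Mul(K, P), P), 176)) = Add(-2, Add(Mul(K, Pow(P, 2)), 176)) = Add(-2, Add(176, Mul(K, Pow(P, 2)))) = Add(174, Mul(K, Pow(P, 2))))
Add(Mul(-260, Function('j')(H, -3)), 418) = Add(Mul(-260, Add(174, Mul(11, Pow(-3, 2)))), 418) = Add(Mul(-260, Add(174, Mul(11, 9))), 418) = Add(Mul(-260, Add(174, 99)), 418) = Add(Mul(-260, 273), 418) = Add(-70980, 418) = -70562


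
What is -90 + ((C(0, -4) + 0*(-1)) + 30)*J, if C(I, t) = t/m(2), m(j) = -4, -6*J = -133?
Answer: 3583/6 ≈ 597.17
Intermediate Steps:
J = 133/6 (J = -⅙*(-133) = 133/6 ≈ 22.167)
C(I, t) = -t/4 (C(I, t) = t/(-4) = t*(-¼) = -t/4)
-90 + ((C(0, -4) + 0*(-1)) + 30)*J = -90 + ((-¼*(-4) + 0*(-1)) + 30)*(133/6) = -90 + ((1 + 0) + 30)*(133/6) = -90 + (1 + 30)*(133/6) = -90 + 31*(133/6) = -90 + 4123/6 = 3583/6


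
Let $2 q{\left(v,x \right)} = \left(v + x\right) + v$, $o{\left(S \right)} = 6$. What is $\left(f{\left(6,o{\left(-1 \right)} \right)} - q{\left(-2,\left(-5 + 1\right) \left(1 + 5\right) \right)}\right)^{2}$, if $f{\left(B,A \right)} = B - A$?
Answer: $196$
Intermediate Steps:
$q{\left(v,x \right)} = v + \frac{x}{2}$ ($q{\left(v,x \right)} = \frac{\left(v + x\right) + v}{2} = \frac{x + 2 v}{2} = v + \frac{x}{2}$)
$\left(f{\left(6,o{\left(-1 \right)} \right)} - q{\left(-2,\left(-5 + 1\right) \left(1 + 5\right) \right)}\right)^{2} = \left(\left(6 - 6\right) - \left(-2 + \frac{\left(-5 + 1\right) \left(1 + 5\right)}{2}\right)\right)^{2} = \left(\left(6 - 6\right) - \left(-2 + \frac{\left(-4\right) 6}{2}\right)\right)^{2} = \left(0 - \left(-2 + \frac{1}{2} \left(-24\right)\right)\right)^{2} = \left(0 - \left(-2 - 12\right)\right)^{2} = \left(0 - -14\right)^{2} = \left(0 + 14\right)^{2} = 14^{2} = 196$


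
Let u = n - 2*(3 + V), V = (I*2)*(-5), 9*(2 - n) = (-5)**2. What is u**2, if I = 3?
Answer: 229441/81 ≈ 2832.6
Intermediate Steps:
n = -7/9 (n = 2 - 1/9*(-5)**2 = 2 - 1/9*25 = 2 - 25/9 = -7/9 ≈ -0.77778)
V = -30 (V = (3*2)*(-5) = 6*(-5) = -30)
u = 479/9 (u = -7/9 - 2*(3 - 30) = -7/9 - 2*(-27) = -7/9 + 54 = 479/9 ≈ 53.222)
u**2 = (479/9)**2 = 229441/81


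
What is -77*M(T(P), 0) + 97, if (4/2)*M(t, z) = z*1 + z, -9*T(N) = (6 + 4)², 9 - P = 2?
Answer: 97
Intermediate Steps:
P = 7 (P = 9 - 1*2 = 9 - 2 = 7)
T(N) = -100/9 (T(N) = -(6 + 4)²/9 = -⅑*10² = -⅑*100 = -100/9)
M(t, z) = z (M(t, z) = (z*1 + z)/2 = (z + z)/2 = (2*z)/2 = z)
-77*M(T(P), 0) + 97 = -77*0 + 97 = 0 + 97 = 97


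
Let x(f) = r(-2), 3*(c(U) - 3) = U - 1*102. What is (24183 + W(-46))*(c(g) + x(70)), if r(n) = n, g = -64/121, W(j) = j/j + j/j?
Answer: -291259955/363 ≈ -8.0237e+5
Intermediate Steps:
W(j) = 2 (W(j) = 1 + 1 = 2)
g = -64/121 (g = -64*1/121 = -64/121 ≈ -0.52893)
c(U) = -31 + U/3 (c(U) = 3 + (U - 1*102)/3 = 3 + (U - 102)/3 = 3 + (-102 + U)/3 = 3 + (-34 + U/3) = -31 + U/3)
x(f) = -2
(24183 + W(-46))*(c(g) + x(70)) = (24183 + 2)*((-31 + (⅓)*(-64/121)) - 2) = 24185*((-31 - 64/363) - 2) = 24185*(-11317/363 - 2) = 24185*(-12043/363) = -291259955/363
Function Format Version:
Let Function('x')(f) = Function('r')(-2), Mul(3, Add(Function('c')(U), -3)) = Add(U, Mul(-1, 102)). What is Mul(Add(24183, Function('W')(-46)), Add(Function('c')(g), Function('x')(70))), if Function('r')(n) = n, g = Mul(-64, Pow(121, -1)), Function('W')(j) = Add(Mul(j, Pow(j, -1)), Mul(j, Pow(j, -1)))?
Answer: Rational(-291259955, 363) ≈ -8.0237e+5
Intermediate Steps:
Function('W')(j) = 2 (Function('W')(j) = Add(1, 1) = 2)
g = Rational(-64, 121) (g = Mul(-64, Rational(1, 121)) = Rational(-64, 121) ≈ -0.52893)
Function('c')(U) = Add(-31, Mul(Rational(1, 3), U)) (Function('c')(U) = Add(3, Mul(Rational(1, 3), Add(U, Mul(-1, 102)))) = Add(3, Mul(Rational(1, 3), Add(U, -102))) = Add(3, Mul(Rational(1, 3), Add(-102, U))) = Add(3, Add(-34, Mul(Rational(1, 3), U))) = Add(-31, Mul(Rational(1, 3), U)))
Function('x')(f) = -2
Mul(Add(24183, Function('W')(-46)), Add(Function('c')(g), Function('x')(70))) = Mul(Add(24183, 2), Add(Add(-31, Mul(Rational(1, 3), Rational(-64, 121))), -2)) = Mul(24185, Add(Add(-31, Rational(-64, 363)), -2)) = Mul(24185, Add(Rational(-11317, 363), -2)) = Mul(24185, Rational(-12043, 363)) = Rational(-291259955, 363)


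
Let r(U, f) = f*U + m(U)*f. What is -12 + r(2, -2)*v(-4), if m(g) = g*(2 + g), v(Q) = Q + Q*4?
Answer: 388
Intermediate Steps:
v(Q) = 5*Q (v(Q) = Q + 4*Q = 5*Q)
r(U, f) = U*f + U*f*(2 + U) (r(U, f) = f*U + (U*(2 + U))*f = U*f + U*f*(2 + U))
-12 + r(2, -2)*v(-4) = -12 + (2*(-2)*(3 + 2))*(5*(-4)) = -12 + (2*(-2)*5)*(-20) = -12 - 20*(-20) = -12 + 400 = 388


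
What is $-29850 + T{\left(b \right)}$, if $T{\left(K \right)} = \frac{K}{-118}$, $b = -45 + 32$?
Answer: $- \frac{3522287}{118} \approx -29850.0$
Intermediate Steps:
$b = -13$
$T{\left(K \right)} = - \frac{K}{118}$ ($T{\left(K \right)} = K \left(- \frac{1}{118}\right) = - \frac{K}{118}$)
$-29850 + T{\left(b \right)} = -29850 - - \frac{13}{118} = -29850 + \frac{13}{118} = - \frac{3522287}{118}$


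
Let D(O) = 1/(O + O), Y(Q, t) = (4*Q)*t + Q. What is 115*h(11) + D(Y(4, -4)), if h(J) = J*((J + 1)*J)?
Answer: 20037599/120 ≈ 1.6698e+5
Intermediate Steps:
Y(Q, t) = Q + 4*Q*t (Y(Q, t) = 4*Q*t + Q = Q + 4*Q*t)
D(O) = 1/(2*O)
h(J) = J²*(1 + J) (h(J) = J*((1 + J)*J) = J*(J*(1 + J)) = J²*(1 + J))
115*h(11) + D(Y(4, -4)) = 115*(11²*(1 + 11)) + 1/(2*((4*(1 + 4*(-4))))) = 115*(121*12) + 1/(2*((4*(1 - 16)))) = 115*1452 + 1/(2*((4*(-15)))) = 166980 + (½)/(-60) = 166980 + (½)*(-1/60) = 166980 - 1/120 = 20037599/120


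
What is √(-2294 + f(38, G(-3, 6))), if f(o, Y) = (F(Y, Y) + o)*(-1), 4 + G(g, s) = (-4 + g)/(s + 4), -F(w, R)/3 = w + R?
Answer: I*√59005/5 ≈ 48.582*I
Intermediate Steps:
F(w, R) = -3*R - 3*w (F(w, R) = -3*(w + R) = -3*(R + w) = -3*R - 3*w)
G(g, s) = -4 + (-4 + g)/(4 + s) (G(g, s) = -4 + (-4 + g)/(s + 4) = -4 + (-4 + g)/(4 + s))
f(o, Y) = -o + 6*Y (f(o, Y) = ((-3*Y - 3*Y) + o)*(-1) = (-6*Y + o)*(-1) = (o - 6*Y)*(-1) = -o + 6*Y)
√(-2294 + f(38, G(-3, 6))) = √(-2294 + (-1*38 + 6*((-20 - 3 - 4*6)/(4 + 6)))) = √(-2294 + (-38 + 6*((-20 - 3 - 24)/10))) = √(-2294 + (-38 + 6*((⅒)*(-47)))) = √(-2294 + (-38 + 6*(-47/10))) = √(-2294 + (-38 - 141/5)) = √(-2294 - 331/5) = √(-11801/5) = I*√59005/5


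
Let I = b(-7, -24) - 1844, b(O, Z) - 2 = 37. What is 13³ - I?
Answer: 4002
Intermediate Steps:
b(O, Z) = 39 (b(O, Z) = 2 + 37 = 39)
I = -1805 (I = 39 - 1844 = -1805)
13³ - I = 13³ - 1*(-1805) = 2197 + 1805 = 4002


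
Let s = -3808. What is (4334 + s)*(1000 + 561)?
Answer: 821086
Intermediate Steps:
(4334 + s)*(1000 + 561) = (4334 - 3808)*(1000 + 561) = 526*1561 = 821086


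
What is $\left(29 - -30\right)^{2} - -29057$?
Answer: $32538$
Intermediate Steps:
$\left(29 - -30\right)^{2} - -29057 = \left(29 + 30\right)^{2} + 29057 = 59^{2} + 29057 = 3481 + 29057 = 32538$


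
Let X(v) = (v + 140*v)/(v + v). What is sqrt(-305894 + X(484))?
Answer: I*sqrt(1223294)/2 ≈ 553.01*I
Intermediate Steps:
X(v) = 141/2 (X(v) = (141*v)/((2*v)) = (141*v)*(1/(2*v)) = 141/2)
sqrt(-305894 + X(484)) = sqrt(-305894 + 141/2) = sqrt(-611647/2) = I*sqrt(1223294)/2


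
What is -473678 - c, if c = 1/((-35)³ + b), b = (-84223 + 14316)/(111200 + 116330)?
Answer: -4620927198382916/9755418657 ≈ -4.7368e+5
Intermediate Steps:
b = -69907/227530 ≈ -0.30724
c = -227530/9755418657 (c = 1/((-35)³ - 69907/227530) = 1/(-42875 - 69907/227530) = 1/(-9755418657/227530) = -227530/9755418657 ≈ -2.3323e-5)
-473678 - c = -473678 - 1*(-227530/9755418657) = -473678 + 227530/9755418657 = -4620927198382916/9755418657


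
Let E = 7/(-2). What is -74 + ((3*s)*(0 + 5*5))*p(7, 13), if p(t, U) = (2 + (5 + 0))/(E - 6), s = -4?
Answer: 2794/19 ≈ 147.05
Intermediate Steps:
E = -7/2 (E = 7*(-½) = -7/2 ≈ -3.5000)
p(t, U) = -14/19 (p(t, U) = (2 + (5 + 0))/(-7/2 - 6) = (2 + 5)/(-19/2) = 7*(-2/19) = -14/19)
-74 + ((3*s)*(0 + 5*5))*p(7, 13) = -74 + ((3*(-4))*(0 + 5*5))*(-14/19) = -74 - 12*(0 + 25)*(-14/19) = -74 - 12*25*(-14/19) = -74 - 300*(-14/19) = -74 + 4200/19 = 2794/19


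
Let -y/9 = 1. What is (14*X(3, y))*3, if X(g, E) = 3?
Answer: 126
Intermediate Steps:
y = -9 (y = -9*1 = -9)
(14*X(3, y))*3 = (14*3)*3 = 42*3 = 126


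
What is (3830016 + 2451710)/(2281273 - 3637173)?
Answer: -3140863/677950 ≈ -4.6329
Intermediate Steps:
(3830016 + 2451710)/(2281273 - 3637173) = 6281726/(-1355900) = 6281726*(-1/1355900) = -3140863/677950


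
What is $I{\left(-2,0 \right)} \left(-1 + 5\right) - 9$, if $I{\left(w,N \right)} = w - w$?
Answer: $-9$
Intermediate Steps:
$I{\left(w,N \right)} = 0$
$I{\left(-2,0 \right)} \left(-1 + 5\right) - 9 = 0 \left(-1 + 5\right) - 9 = 0 \cdot 4 - 9 = 0 - 9 = -9$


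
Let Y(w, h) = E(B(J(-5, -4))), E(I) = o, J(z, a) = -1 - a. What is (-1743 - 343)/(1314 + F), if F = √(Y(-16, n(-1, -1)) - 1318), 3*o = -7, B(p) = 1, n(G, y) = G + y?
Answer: -8223012/5183749 + 2086*I*√11883/5183749 ≈ -1.5863 + 0.043867*I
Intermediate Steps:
o = -7/3 (o = (⅓)*(-7) = -7/3 ≈ -2.3333)
E(I) = -7/3
Y(w, h) = -7/3
F = I*√11883/3 (F = √(-7/3 - 1318) = √(-3961/3) = I*√11883/3 ≈ 36.336*I)
(-1743 - 343)/(1314 + F) = (-1743 - 343)/(1314 + I*√11883/3) = -2086/(1314 + I*√11883/3)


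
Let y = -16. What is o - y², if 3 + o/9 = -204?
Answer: -2119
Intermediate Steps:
o = -1863 (o = -27 + 9*(-204) = -27 - 1836 = -1863)
o - y² = -1863 - 1*(-16)² = -1863 - 1*256 = -1863 - 256 = -2119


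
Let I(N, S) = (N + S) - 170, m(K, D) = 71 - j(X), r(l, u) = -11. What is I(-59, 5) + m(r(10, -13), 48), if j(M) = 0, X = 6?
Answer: -153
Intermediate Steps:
m(K, D) = 71 (m(K, D) = 71 - 1*0 = 71 + 0 = 71)
I(N, S) = -170 + N + S
I(-59, 5) + m(r(10, -13), 48) = (-170 - 59 + 5) + 71 = -224 + 71 = -153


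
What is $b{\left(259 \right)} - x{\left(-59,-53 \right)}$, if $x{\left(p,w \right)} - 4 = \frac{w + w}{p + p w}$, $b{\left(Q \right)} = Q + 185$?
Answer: $\frac{675013}{1534} \approx 440.03$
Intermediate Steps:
$b{\left(Q \right)} = 185 + Q$
$x{\left(p,w \right)} = 4 + \frac{2 w}{p + p w}$ ($x{\left(p,w \right)} = 4 + \frac{w + w}{p + p w} = 4 + \frac{2 w}{p + p w}$)
$b{\left(259 \right)} - x{\left(-59,-53 \right)} = \left(185 + 259\right) - \frac{2 \left(-53 + 2 \left(-59\right) + 2 \left(-59\right) \left(-53\right)\right)}{\left(-59\right) \left(1 - 53\right)} = 444 - 2 \left(- \frac{1}{59}\right) \frac{1}{-52} \left(-53 - 118 + 6254\right) = 444 - 2 \left(- \frac{1}{59}\right) \left(- \frac{1}{52}\right) 6083 = 444 - \frac{6083}{1534} = \frac{675013}{1534}$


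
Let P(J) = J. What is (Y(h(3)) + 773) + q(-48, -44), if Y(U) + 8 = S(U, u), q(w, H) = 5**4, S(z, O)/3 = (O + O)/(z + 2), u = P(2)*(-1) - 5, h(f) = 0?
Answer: 1369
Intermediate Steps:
u = -7 (u = 2*(-1) - 5 = -2 - 5 = -7)
S(z, O) = 6*O/(2 + z) (S(z, O) = 3*((O + O)/(z + 2)) = 3*((2*O)/(2 + z)) = 3*(2*O/(2 + z)) = 6*O/(2 + z))
q(w, H) = 625
Y(U) = -8 - 42/(2 + U) (Y(U) = -8 + 6*(-7)/(2 + U) = -8 - 42/(2 + U))
(Y(h(3)) + 773) + q(-48, -44) = (2*(-29 - 4*0)/(2 + 0) + 773) + 625 = (2*(-29 + 0)/2 + 773) + 625 = (2*(1/2)*(-29) + 773) + 625 = (-29 + 773) + 625 = 744 + 625 = 1369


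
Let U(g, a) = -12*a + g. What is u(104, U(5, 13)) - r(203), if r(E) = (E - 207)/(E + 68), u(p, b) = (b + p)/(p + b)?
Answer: 275/271 ≈ 1.0148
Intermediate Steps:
U(g, a) = g - 12*a
u(p, b) = 1 (u(p, b) = (b + p)/(b + p) = 1)
r(E) = (-207 + E)/(68 + E)
u(104, U(5, 13)) - r(203) = 1 - (-207 + 203)/(68 + 203) = 1 - (-4)/271 = 1 - 1*(-4/271) = 1 + 4/271 = 275/271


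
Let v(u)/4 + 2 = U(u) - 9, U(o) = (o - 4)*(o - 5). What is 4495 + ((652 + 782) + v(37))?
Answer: 10109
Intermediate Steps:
U(o) = (-5 + o)*(-4 + o) (U(o) = (-4 + o)*(-5 + o) = (-5 + o)*(-4 + o))
v(u) = 36 - 36*u + 4*u² (v(u) = -8 + 4*((20 + u² - 9*u) - 9) = -8 + 4*(11 + u² - 9*u) = -8 + (44 - 36*u + 4*u²) = 36 - 36*u + 4*u²)
4495 + ((652 + 782) + v(37)) = 4495 + ((652 + 782) + (36 - 36*37 + 4*37²)) = 4495 + (1434 + (36 - 1332 + 4*1369)) = 4495 + (1434 + (36 - 1332 + 5476)) = 4495 + (1434 + 4180) = 4495 + 5614 = 10109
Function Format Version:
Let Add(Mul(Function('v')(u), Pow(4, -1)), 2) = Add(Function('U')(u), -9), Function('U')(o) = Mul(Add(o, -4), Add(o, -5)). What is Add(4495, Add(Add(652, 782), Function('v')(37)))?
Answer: 10109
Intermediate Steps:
Function('U')(o) = Mul(Add(-5, o), Add(-4, o)) (Function('U')(o) = Mul(Add(-4, o), Add(-5, o)) = Mul(Add(-5, o), Add(-4, o)))
Function('v')(u) = Add(36, Mul(-36, u), Mul(4, Pow(u, 2))) (Function('v')(u) = Add(-8, Mul(4, Add(Add(20, Pow(u, 2), Mul(-9, u)), -9))) = Add(-8, Mul(4, Add(11, Pow(u, 2), Mul(-9, u)))) = Add(-8, Add(44, Mul(-36, u), Mul(4, Pow(u, 2)))) = Add(36, Mul(-36, u), Mul(4, Pow(u, 2))))
Add(4495, Add(Add(652, 782), Function('v')(37))) = Add(4495, Add(Add(652, 782), Add(36, Mul(-36, 37), Mul(4, Pow(37, 2))))) = Add(4495, Add(1434, Add(36, -1332, Mul(4, 1369)))) = Add(4495, Add(1434, Add(36, -1332, 5476))) = Add(4495, Add(1434, 4180)) = Add(4495, 5614) = 10109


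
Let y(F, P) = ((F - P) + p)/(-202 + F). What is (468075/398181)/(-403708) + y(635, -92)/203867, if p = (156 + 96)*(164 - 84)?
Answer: 1105414097515817/4730003502371339276 ≈ 0.00023370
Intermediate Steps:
p = 20160 (p = 252*80 = 20160)
y(F, P) = (20160 + F - P)/(-202 + F) (y(F, P) = ((F - P) + 20160)/(-202 + F) = (20160 + F - P)/(-202 + F))
(468075/398181)/(-403708) + y(635, -92)/203867 = (468075/398181)/(-403708) + ((20160 + 635 - 1*(-92))/(-202 + 635))/203867 = (468075*(1/398181))*(-1/403708) + ((20160 + 635 + 92)/433)*(1/203867) = (156025/132727)*(-1/403708) + ((1/433)*20887)*(1/203867) = -156025/53582951716 + (20887/433)*(1/203867) = -156025/53582951716 + 20887/88274411 = 1105414097515817/4730003502371339276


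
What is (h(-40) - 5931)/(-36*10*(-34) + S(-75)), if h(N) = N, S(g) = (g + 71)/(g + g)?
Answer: -447825/918002 ≈ -0.48783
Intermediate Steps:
S(g) = (71 + g)/(2*g) (S(g) = (71 + g)/((2*g)) = (71 + g)*(1/(2*g)) = (71 + g)/(2*g))
(h(-40) - 5931)/(-36*10*(-34) + S(-75)) = (-40 - 5931)/(-36*10*(-34) + (½)*(71 - 75)/(-75)) = -5971/(-360*(-34) + (½)*(-1/75)*(-4)) = -5971/(12240 + 2/75) = -5971/918002/75 = -5971*75/918002 = -447825/918002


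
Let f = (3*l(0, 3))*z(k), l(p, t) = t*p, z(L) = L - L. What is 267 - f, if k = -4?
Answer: 267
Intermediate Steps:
z(L) = 0
l(p, t) = p*t
f = 0 (f = (3*(0*3))*0 = (3*0)*0 = 0*0 = 0)
267 - f = 267 - 1*0 = 267 + 0 = 267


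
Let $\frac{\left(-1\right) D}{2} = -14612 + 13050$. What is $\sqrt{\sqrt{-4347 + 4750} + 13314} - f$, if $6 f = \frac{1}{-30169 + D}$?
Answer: $\frac{1}{162270} + \sqrt{13314 + \sqrt{403}} \approx 115.47$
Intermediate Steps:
$D = 3124$ ($D = - 2 \left(-14612 + 13050\right) = \left(-2\right) \left(-1562\right) = 3124$)
$f = - \frac{1}{162270}$ ($f = \frac{1}{6 \left(-30169 + 3124\right)} = \frac{1}{6 \left(-27045\right)} = \frac{1}{6} \left(- \frac{1}{27045}\right) = - \frac{1}{162270} \approx -6.1626 \cdot 10^{-6}$)
$\sqrt{\sqrt{-4347 + 4750} + 13314} - f = \sqrt{\sqrt{-4347 + 4750} + 13314} - - \frac{1}{162270} = \sqrt{\sqrt{403} + 13314} + \frac{1}{162270} = \sqrt{13314 + \sqrt{403}} + \frac{1}{162270} = \frac{1}{162270} + \sqrt{13314 + \sqrt{403}}$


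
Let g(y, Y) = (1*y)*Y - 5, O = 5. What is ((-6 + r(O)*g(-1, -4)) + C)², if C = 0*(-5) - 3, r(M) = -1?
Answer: 64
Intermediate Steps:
g(y, Y) = -5 + Y*y (g(y, Y) = y*Y - 5 = Y*y - 5 = -5 + Y*y)
C = -3 (C = 0 - 3 = -3)
((-6 + r(O)*g(-1, -4)) + C)² = ((-6 - (-5 - 4*(-1))) - 3)² = ((-6 - (-5 + 4)) - 3)² = ((-6 - 1*(-1)) - 3)² = ((-6 + 1) - 3)² = (-5 - 3)² = (-8)² = 64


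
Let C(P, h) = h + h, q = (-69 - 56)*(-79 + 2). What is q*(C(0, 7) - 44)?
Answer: -288750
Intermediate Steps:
q = 9625 (q = -125*(-77) = 9625)
C(P, h) = 2*h
q*(C(0, 7) - 44) = 9625*(2*7 - 44) = 9625*(14 - 44) = 9625*(-30) = -288750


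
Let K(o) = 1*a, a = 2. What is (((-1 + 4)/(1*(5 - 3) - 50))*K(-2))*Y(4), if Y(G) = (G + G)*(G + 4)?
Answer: -8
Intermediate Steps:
Y(G) = 2*G*(4 + G) (Y(G) = (2*G)*(4 + G) = 2*G*(4 + G))
K(o) = 2 (K(o) = 1*2 = 2)
(((-1 + 4)/(1*(5 - 3) - 50))*K(-2))*Y(4) = (((-1 + 4)/(1*(5 - 3) - 50))*2)*(2*4*(4 + 4)) = ((3/(1*2 - 50))*2)*(2*4*8) = ((3/(2 - 50))*2)*64 = ((3/(-48))*2)*64 = ((3*(-1/48))*2)*64 = -1/16*2*64 = -⅛*64 = -8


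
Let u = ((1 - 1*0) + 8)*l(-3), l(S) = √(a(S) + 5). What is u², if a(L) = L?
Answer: 162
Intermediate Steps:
l(S) = √(5 + S) (l(S) = √(S + 5) = √(5 + S))
u = 9*√2 (u = ((1 - 1*0) + 8)*√(5 - 3) = ((1 + 0) + 8)*√2 = (1 + 8)*√2 = 9*√2 ≈ 12.728)
u² = (9*√2)² = 162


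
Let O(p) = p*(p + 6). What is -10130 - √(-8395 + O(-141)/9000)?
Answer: -10130 - I*√3357154/20 ≈ -10130.0 - 91.613*I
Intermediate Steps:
O(p) = p*(6 + p)
-10130 - √(-8395 + O(-141)/9000) = -10130 - √(-8395 - 141*(6 - 141)/9000) = -10130 - √(-8395 - 141*(-135)*(1/9000)) = -10130 - √(-8395 + 19035*(1/9000)) = -10130 - √(-8395 + 423/200) = -10130 - √(-1678577/200) = -10130 - I*√3357154/20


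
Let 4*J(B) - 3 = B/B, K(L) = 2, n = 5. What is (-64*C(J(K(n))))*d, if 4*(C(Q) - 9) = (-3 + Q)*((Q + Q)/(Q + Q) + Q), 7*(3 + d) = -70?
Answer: 6656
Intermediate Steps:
d = -13 (d = -3 + (1/7)*(-70) = -3 - 10 = -13)
J(B) = 1 (J(B) = 3/4 + (B/B)/4 = 3/4 + (1/4)*1 = 3/4 + 1/4 = 1)
C(Q) = 9 + (1 + Q)*(-3 + Q)/4 (C(Q) = 9 + ((-3 + Q)*((Q + Q)/(Q + Q) + Q))/4 = 9 + ((-3 + Q)*((2*Q)/((2*Q)) + Q))/4 = 9 + ((-3 + Q)*((2*Q)*(1/(2*Q)) + Q))/4 = 9 + ((-3 + Q)*(1 + Q))/4 = 9 + ((1 + Q)*(-3 + Q))/4 = 9 + (1 + Q)*(-3 + Q)/4)
(-64*C(J(K(n))))*d = -64*(33/4 - 1/2*1 + (1/4)*1**2)*(-13) = -64*(33/4 - 1/2 + (1/4)*1)*(-13) = -64*(33/4 - 1/2 + 1/4)*(-13) = -64*8*(-13) = -512*(-13) = 6656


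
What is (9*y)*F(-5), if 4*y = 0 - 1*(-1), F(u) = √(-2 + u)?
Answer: 9*I*√7/4 ≈ 5.9529*I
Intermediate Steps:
y = ¼ (y = (0 - 1*(-1))/4 = (0 + 1)/4 = (¼)*1 = ¼ ≈ 0.25000)
(9*y)*F(-5) = (9*(¼))*√(-2 - 5) = 9*√(-7)/4 = 9*(I*√7)/4 = 9*I*√7/4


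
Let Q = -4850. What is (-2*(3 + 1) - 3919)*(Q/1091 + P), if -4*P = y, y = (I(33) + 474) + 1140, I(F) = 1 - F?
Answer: 3427018287/2182 ≈ 1.5706e+6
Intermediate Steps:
y = 1582 (y = ((1 - 1*33) + 474) + 1140 = ((1 - 33) + 474) + 1140 = (-32 + 474) + 1140 = 442 + 1140 = 1582)
P = -791/2 (P = -¼*1582 = -791/2 ≈ -395.50)
(-2*(3 + 1) - 3919)*(Q/1091 + P) = (-2*(3 + 1) - 3919)*(-4850/1091 - 791/2) = (-2*4 - 3919)*(-4850*1/1091 - 791/2) = (-8 - 3919)*(-4850/1091 - 791/2) = -3927*(-872681/2182) = 3427018287/2182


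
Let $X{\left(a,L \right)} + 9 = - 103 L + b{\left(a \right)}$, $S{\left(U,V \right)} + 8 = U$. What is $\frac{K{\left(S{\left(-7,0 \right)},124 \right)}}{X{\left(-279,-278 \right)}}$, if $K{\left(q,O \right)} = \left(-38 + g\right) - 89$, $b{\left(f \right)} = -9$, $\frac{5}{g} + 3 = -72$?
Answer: $- \frac{953}{214620} \approx -0.0044404$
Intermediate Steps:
$g = - \frac{1}{15}$ ($g = \frac{5}{-3 - 72} = \frac{5}{-75} = 5 \left(- \frac{1}{75}\right) = - \frac{1}{15} \approx -0.066667$)
$S{\left(U,V \right)} = -8 + U$
$K{\left(q,O \right)} = - \frac{1906}{15}$ ($K{\left(q,O \right)} = \left(-38 - \frac{1}{15}\right) - 89 = - \frac{571}{15} - 89 = - \frac{1906}{15}$)
$X{\left(a,L \right)} = -18 - 103 L$ ($X{\left(a,L \right)} = -9 - \left(9 + 103 L\right) = -18 - 103 L$)
$\frac{K{\left(S{\left(-7,0 \right)},124 \right)}}{X{\left(-279,-278 \right)}} = - \frac{1906}{15 \left(-18 - -28634\right)} = - \frac{1906}{15 \left(-18 + 28634\right)} = - \frac{1906}{15 \cdot 28616} = \left(- \frac{1906}{15}\right) \frac{1}{28616} = - \frac{953}{214620}$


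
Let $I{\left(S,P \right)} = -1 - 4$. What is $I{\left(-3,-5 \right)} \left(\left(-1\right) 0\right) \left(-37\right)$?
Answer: $0$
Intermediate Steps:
$I{\left(S,P \right)} = -5$ ($I{\left(S,P \right)} = -1 - 4 = -5$)
$I{\left(-3,-5 \right)} \left(\left(-1\right) 0\right) \left(-37\right) = - 5 \left(\left(-1\right) 0\right) \left(-37\right) = \left(-5\right) 0 \left(-37\right) = 0 \left(-37\right) = 0$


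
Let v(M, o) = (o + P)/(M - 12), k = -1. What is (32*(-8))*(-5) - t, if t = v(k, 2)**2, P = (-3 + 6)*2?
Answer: 216256/169 ≈ 1279.6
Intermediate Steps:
P = 6 (P = 3*2 = 6)
v(M, o) = (6 + o)/(-12 + M) (v(M, o) = (o + 6)/(M - 12) = (6 + o)/(-12 + M))
t = 64/169 (t = ((6 + 2)/(-12 - 1))**2 = (8/(-13))**2 = (-1/13*8)**2 = (-8/13)**2 = 64/169 ≈ 0.37870)
(32*(-8))*(-5) - t = (32*(-8))*(-5) - 1*64/169 = -256*(-5) - 64/169 = 1280 - 64/169 = 216256/169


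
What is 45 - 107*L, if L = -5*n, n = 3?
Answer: 1650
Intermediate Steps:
L = -15 (L = -5*3 = -15)
45 - 107*L = 45 - 107*(-15) = 45 + 1605 = 1650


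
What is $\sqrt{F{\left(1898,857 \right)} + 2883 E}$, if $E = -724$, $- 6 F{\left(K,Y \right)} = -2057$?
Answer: $\frac{i \sqrt{75130170}}{6} \approx 1444.6 i$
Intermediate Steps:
$F{\left(K,Y \right)} = \frac{2057}{6}$ ($F{\left(K,Y \right)} = \left(- \frac{1}{6}\right) \left(-2057\right) = \frac{2057}{6}$)
$\sqrt{F{\left(1898,857 \right)} + 2883 E} = \sqrt{\frac{2057}{6} + 2883 \left(-724\right)} = \sqrt{\frac{2057}{6} - 2087292} = \sqrt{- \frac{12521695}{6}} = \frac{i \sqrt{75130170}}{6}$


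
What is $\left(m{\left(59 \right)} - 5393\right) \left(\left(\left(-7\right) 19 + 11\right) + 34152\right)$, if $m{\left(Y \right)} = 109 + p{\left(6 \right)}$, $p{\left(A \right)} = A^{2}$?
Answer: $-178589440$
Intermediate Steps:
$m{\left(Y \right)} = 145$ ($m{\left(Y \right)} = 109 + 6^{2} = 109 + 36 = 145$)
$\left(m{\left(59 \right)} - 5393\right) \left(\left(\left(-7\right) 19 + 11\right) + 34152\right) = \left(145 - 5393\right) \left(\left(\left(-7\right) 19 + 11\right) + 34152\right) = - 5248 \left(\left(-133 + 11\right) + 34152\right) = - 5248 \left(-122 + 34152\right) = \left(-5248\right) 34030 = -178589440$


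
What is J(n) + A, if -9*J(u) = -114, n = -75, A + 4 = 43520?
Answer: 130586/3 ≈ 43529.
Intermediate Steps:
A = 43516 (A = -4 + 43520 = 43516)
J(u) = 38/3 (J(u) = -⅑*(-114) = 38/3)
J(n) + A = 38/3 + 43516 = 130586/3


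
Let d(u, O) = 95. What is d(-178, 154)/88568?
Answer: 95/88568 ≈ 0.0010726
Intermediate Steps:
d(-178, 154)/88568 = 95/88568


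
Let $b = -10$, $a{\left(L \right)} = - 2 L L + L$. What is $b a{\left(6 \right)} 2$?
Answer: $1320$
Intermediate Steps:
$a{\left(L \right)} = L - 2 L^{2}$ ($a{\left(L \right)} = - 2 L^{2} + L = L - 2 L^{2}$)
$b a{\left(6 \right)} 2 = - 10 \cdot 6 \left(1 - 12\right) 2 = - 10 \cdot 6 \left(-11\right) 2 = \left(-10\right) \left(-66\right) 2 = 660 \cdot 2 = 1320$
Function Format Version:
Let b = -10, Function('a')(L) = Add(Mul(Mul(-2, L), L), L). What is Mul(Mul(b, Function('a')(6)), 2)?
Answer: 1320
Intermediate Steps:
Function('a')(L) = Add(L, Mul(-2, Pow(L, 2))) (Function('a')(L) = Add(Mul(-2, Pow(L, 2)), L) = Add(L, Mul(-2, Pow(L, 2))))
Mul(Mul(b, Function('a')(6)), 2) = Mul(Mul(-10, Mul(6, Add(1, Mul(-2, 6)))), 2) = Mul(Mul(-10, Mul(6, Add(1, -12))), 2) = Mul(Mul(-10, Mul(6, -11)), 2) = Mul(Mul(-10, -66), 2) = Mul(660, 2) = 1320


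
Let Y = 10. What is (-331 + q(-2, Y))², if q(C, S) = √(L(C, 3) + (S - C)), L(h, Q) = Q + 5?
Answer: 109581 - 1324*√5 ≈ 1.0662e+5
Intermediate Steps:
L(h, Q) = 5 + Q
q(C, S) = √(8 + S - C) (q(C, S) = √((5 + 3) + (S - C)) = √(8 + (S - C)) = √(8 + S - C))
(-331 + q(-2, Y))² = (-331 + √(8 + 10 - 1*(-2)))² = (-331 + √(8 + 10 + 2))² = (-331 + √20)² = (-331 + 2*√5)²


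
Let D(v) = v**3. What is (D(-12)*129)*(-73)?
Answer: 16272576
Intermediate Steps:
(D(-12)*129)*(-73) = ((-12)**3*129)*(-73) = -1728*129*(-73) = -222912*(-73) = 16272576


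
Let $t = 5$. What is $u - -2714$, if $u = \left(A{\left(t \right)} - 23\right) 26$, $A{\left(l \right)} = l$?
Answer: $2246$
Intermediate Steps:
$u = -468$ ($u = \left(5 - 23\right) 26 = \left(-18\right) 26 = -468$)
$u - -2714 = -468 - -2714 = -468 + 2714 = 2246$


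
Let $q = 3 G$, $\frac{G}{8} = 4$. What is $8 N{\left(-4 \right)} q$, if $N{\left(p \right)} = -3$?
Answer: $-2304$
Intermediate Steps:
$G = 32$ ($G = 8 \cdot 4 = 32$)
$q = 96$ ($q = 3 \cdot 32 = 96$)
$8 N{\left(-4 \right)} q = 8 \left(-3\right) 96 = \left(-24\right) 96 = -2304$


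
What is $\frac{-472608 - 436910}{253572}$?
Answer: $- \frac{454759}{126786} \approx -3.5868$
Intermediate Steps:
$\frac{-472608 - 436910}{253572} = \left(-909518\right) \frac{1}{253572} = - \frac{454759}{126786}$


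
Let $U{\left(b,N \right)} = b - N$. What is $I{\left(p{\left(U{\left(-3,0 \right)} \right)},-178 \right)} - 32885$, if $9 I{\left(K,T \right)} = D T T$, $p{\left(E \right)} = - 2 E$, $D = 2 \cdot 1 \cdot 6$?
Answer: $\frac{28081}{3} \approx 9360.3$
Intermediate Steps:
$D = 12$ ($D = 2 \cdot 6 = 12$)
$I{\left(K,T \right)} = \frac{4 T^{2}}{3}$ ($I{\left(K,T \right)} = \frac{12 T T}{9} = \frac{12 T^{2}}{9} = \frac{4 T^{2}}{3}$)
$I{\left(p{\left(U{\left(-3,0 \right)} \right)},-178 \right)} - 32885 = \frac{4 \left(-178\right)^{2}}{3} - 32885 = \frac{4}{3} \cdot 31684 - 32885 = \frac{126736}{3} - 32885 = \frac{28081}{3}$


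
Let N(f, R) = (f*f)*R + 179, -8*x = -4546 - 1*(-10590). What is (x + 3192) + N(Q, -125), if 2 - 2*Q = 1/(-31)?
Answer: 9557857/3844 ≈ 2486.4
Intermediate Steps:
Q = 63/62 (Q = 1 - 1/2/(-31) = 1 - 1/2*(-1/31) = 1 + 1/62 = 63/62 ≈ 1.0161)
x = -1511/2 (x = -(-4546 - 1*(-10590))/8 = -(-4546 + 10590)/8 = -1/8*6044 = -1511/2 ≈ -755.50)
N(f, R) = 179 + R*f**2 (N(f, R) = f**2*R + 179 = R*f**2 + 179 = 179 + R*f**2)
(x + 3192) + N(Q, -125) = (-1511/2 + 3192) + (179 - 125*(63/62)**2) = 4873/2 + (179 - 125*3969/3844) = 4873/2 + (179 - 496125/3844) = 4873/2 + 191951/3844 = 9557857/3844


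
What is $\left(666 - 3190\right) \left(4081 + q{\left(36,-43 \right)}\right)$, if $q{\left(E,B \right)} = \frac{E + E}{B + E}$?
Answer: $- \frac{71921380}{7} \approx -1.0274 \cdot 10^{7}$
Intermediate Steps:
$q{\left(E,B \right)} = \frac{2 E}{B + E}$
$\left(666 - 3190\right) \left(4081 + q{\left(36,-43 \right)}\right) = \left(666 - 3190\right) \left(4081 + 2 \cdot 36 \frac{1}{-43 + 36}\right) = - 2524 \left(4081 + 2 \cdot 36 \frac{1}{-7}\right) = - 2524 \left(4081 + 2 \cdot 36 \left(- \frac{1}{7}\right)\right) = - 2524 \left(4081 - \frac{72}{7}\right) = \left(-2524\right) \frac{28495}{7} = - \frac{71921380}{7}$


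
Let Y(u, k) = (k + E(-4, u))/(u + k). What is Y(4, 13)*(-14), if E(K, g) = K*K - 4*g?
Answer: -182/17 ≈ -10.706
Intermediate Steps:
E(K, g) = K² - 4*g
Y(u, k) = (16 + k - 4*u)/(k + u) (Y(u, k) = (k + ((-4)² - 4*u))/(u + k) = (k + (16 - 4*u))/(k + u) = (16 + k - 4*u)/(k + u))
Y(4, 13)*(-14) = ((16 + 13 - 4*4)/(13 + 4))*(-14) = ((16 + 13 - 16)/17)*(-14) = ((1/17)*13)*(-14) = (13/17)*(-14) = -182/17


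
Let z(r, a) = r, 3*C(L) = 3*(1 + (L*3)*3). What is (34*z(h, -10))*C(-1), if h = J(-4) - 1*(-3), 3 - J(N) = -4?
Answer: -2720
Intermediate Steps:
J(N) = 7 (J(N) = 3 - 1*(-4) = 3 + 4 = 7)
C(L) = 1 + 9*L (C(L) = (3*(1 + (L*3)*3))/3 = (3*(1 + (3*L)*3))/3 = (3*(1 + 9*L))/3 = (3 + 27*L)/3 = 1 + 9*L)
h = 10 (h = 7 - 1*(-3) = 7 + 3 = 10)
(34*z(h, -10))*C(-1) = (34*10)*(1 + 9*(-1)) = 340*(1 - 9) = 340*(-8) = -2720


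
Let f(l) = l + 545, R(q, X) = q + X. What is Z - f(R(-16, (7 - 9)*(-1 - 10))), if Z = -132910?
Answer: -133461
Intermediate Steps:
R(q, X) = X + q
f(l) = 545 + l
Z - f(R(-16, (7 - 9)*(-1 - 10))) = -132910 - (545 + ((7 - 9)*(-1 - 10) - 16)) = -132910 - (545 + (-2*(-11) - 16)) = -132910 - (545 + (22 - 16)) = -132910 - (545 + 6) = -132910 - 1*551 = -132910 - 551 = -133461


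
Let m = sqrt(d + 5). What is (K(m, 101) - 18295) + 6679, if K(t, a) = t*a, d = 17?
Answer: -11616 + 101*sqrt(22) ≈ -11142.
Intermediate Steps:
m = sqrt(22) (m = sqrt(17 + 5) = sqrt(22) ≈ 4.6904)
K(t, a) = a*t
(K(m, 101) - 18295) + 6679 = (101*sqrt(22) - 18295) + 6679 = (-18295 + 101*sqrt(22)) + 6679 = -11616 + 101*sqrt(22)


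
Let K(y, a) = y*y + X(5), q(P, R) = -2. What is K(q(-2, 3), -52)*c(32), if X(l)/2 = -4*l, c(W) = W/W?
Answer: -36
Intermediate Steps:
c(W) = 1
X(l) = -8*l (X(l) = 2*(-4*l) = -8*l)
K(y, a) = -40 + y**2 (K(y, a) = y*y - 8*5 = y**2 - 40 = -40 + y**2)
K(q(-2, 3), -52)*c(32) = (-40 + (-2)**2)*1 = (-40 + 4)*1 = -36*1 = -36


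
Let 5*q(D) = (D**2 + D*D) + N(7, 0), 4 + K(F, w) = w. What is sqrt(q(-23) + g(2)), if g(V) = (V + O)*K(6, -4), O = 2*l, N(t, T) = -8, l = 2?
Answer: 9*sqrt(2) ≈ 12.728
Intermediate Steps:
K(F, w) = -4 + w
O = 4 (O = 2*2 = 4)
q(D) = -8/5 + 2*D**2/5 (q(D) = ((D**2 + D*D) - 8)/5 = ((D**2 + D**2) - 8)/5 = (2*D**2 - 8)/5 = (-8 + 2*D**2)/5 = -8/5 + 2*D**2/5)
g(V) = -32 - 8*V (g(V) = (V + 4)*(-4 - 4) = (4 + V)*(-8) = -32 - 8*V)
sqrt(q(-23) + g(2)) = sqrt((-8/5 + (2/5)*(-23)**2) + (-32 - 8*2)) = sqrt((-8/5 + (2/5)*529) + (-32 - 16)) = sqrt((-8/5 + 1058/5) - 48) = sqrt(210 - 48) = sqrt(162) = 9*sqrt(2)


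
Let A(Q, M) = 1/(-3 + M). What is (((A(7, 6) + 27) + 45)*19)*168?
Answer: 230888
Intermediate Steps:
(((A(7, 6) + 27) + 45)*19)*168 = (((1/(-3 + 6) + 27) + 45)*19)*168 = (((1/3 + 27) + 45)*19)*168 = ((82/3 + 45)*19)*168 = ((217/3)*19)*168 = (4123/3)*168 = 230888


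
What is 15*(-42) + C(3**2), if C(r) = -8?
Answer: -638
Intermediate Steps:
15*(-42) + C(3**2) = 15*(-42) - 8 = -630 - 8 = -638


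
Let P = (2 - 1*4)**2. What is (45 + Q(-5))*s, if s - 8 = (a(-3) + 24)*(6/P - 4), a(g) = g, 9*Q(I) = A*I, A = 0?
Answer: -4005/2 ≈ -2002.5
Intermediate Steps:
Q(I) = 0 (Q(I) = (0*I)/9 = (1/9)*0 = 0)
P = 4 (P = (2 - 4)**2 = (-2)**2 = 4)
s = -89/2 (s = 8 + (-3 + 24)*(6/4 - 4) = 8 + 21*(6*(1/4) - 4) = 8 + 21*(3/2 - 4) = 8 + 21*(-5/2) = 8 - 105/2 = -89/2 ≈ -44.500)
(45 + Q(-5))*s = (45 + 0)*(-89/2) = 45*(-89/2) = -4005/2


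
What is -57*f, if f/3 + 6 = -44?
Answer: 8550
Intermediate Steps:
f = -150 (f = -18 + 3*(-44) = -18 - 132 = -150)
-57*f = -57*(-150) = 8550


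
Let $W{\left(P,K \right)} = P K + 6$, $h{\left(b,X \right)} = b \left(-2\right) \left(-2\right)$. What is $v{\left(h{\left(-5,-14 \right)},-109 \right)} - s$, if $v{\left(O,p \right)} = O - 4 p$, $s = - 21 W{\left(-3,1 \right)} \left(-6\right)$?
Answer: $38$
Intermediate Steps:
$h{\left(b,X \right)} = 4 b$ ($h{\left(b,X \right)} = - 2 b \left(-2\right) = 4 b$)
$W{\left(P,K \right)} = 6 + K P$ ($W{\left(P,K \right)} = K P + 6 = 6 + K P$)
$s = 378$ ($s = - 21 \left(6 + 1 \left(-3\right)\right) \left(-6\right) = - 21 \left(6 - 3\right) \left(-6\right) = \left(-21\right) 3 \left(-6\right) = \left(-63\right) \left(-6\right) = 378$)
$v{\left(h{\left(-5,-14 \right)},-109 \right)} - s = \left(4 \left(-5\right) - -436\right) - 378 = \left(-20 + 436\right) - 378 = 416 - 378 = 38$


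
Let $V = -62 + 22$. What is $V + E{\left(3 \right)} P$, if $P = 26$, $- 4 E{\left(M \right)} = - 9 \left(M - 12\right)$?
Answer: $- \frac{1133}{2} \approx -566.5$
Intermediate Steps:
$V = -40$
$E{\left(M \right)} = -27 + \frac{9 M}{4}$ ($E{\left(M \right)} = - \frac{\left(-9\right) \left(M - 12\right)}{4} = - \frac{\left(-9\right) \left(-12 + M\right)}{4} = - \frac{108 - 9 M}{4} = -27 + \frac{9 M}{4}$)
$V + E{\left(3 \right)} P = -40 + \left(-27 + \frac{9}{4} \cdot 3\right) 26 = -40 + \left(-27 + \frac{27}{4}\right) 26 = -40 - \frac{1053}{2} = - \frac{1133}{2}$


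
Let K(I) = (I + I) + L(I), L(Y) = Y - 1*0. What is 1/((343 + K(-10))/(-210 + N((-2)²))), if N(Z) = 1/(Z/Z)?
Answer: -209/313 ≈ -0.66773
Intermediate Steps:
L(Y) = Y (L(Y) = Y + 0 = Y)
N(Z) = 1 (N(Z) = 1/1 = 1)
K(I) = 3*I (K(I) = (I + I) + I = 2*I + I = 3*I)
1/((343 + K(-10))/(-210 + N((-2)²))) = 1/((343 + 3*(-10))/(-210 + 1)) = 1/((343 - 30)/(-209)) = 1/(313*(-1/209)) = 1/(-313/209) = -209/313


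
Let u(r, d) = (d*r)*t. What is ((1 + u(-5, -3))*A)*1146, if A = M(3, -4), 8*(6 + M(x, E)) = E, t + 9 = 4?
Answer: 551226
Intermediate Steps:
t = -5 (t = -9 + 4 = -5)
M(x, E) = -6 + E/8
u(r, d) = -5*d*r (u(r, d) = (d*r)*(-5) = -5*d*r)
A = -13/2 (A = -6 + (⅛)*(-4) = -6 - ½ = -13/2 ≈ -6.5000)
((1 + u(-5, -3))*A)*1146 = ((1 - 5*(-3)*(-5))*(-13/2))*1146 = ((1 - 75)*(-13/2))*1146 = -74*(-13/2)*1146 = 481*1146 = 551226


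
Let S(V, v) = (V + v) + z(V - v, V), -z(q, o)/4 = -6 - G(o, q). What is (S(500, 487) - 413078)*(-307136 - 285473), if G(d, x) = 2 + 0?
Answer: 244189871931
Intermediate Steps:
G(d, x) = 2
z(q, o) = 32 (z(q, o) = -4*(-6 - 1*2) = -4*(-6 - 2) = -4*(-8) = 32)
S(V, v) = 32 + V + v (S(V, v) = (V + v) + 32 = 32 + V + v)
(S(500, 487) - 413078)*(-307136 - 285473) = ((32 + 500 + 487) - 413078)*(-307136 - 285473) = (1019 - 413078)*(-592609) = -412059*(-592609) = 244189871931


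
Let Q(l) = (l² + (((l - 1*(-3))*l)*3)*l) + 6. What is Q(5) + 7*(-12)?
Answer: 547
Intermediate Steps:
Q(l) = 6 + l² + 3*l²*(3 + l) (Q(l) = (l² + (((l + 3)*l)*3)*l) + 6 = (l² + (((3 + l)*l)*3)*l) + 6 = (l² + ((l*(3 + l))*3)*l) + 6 = (l² + (3*l*(3 + l))*l) + 6 = (l² + 3*l²*(3 + l)) + 6 = 6 + l² + 3*l²*(3 + l))
Q(5) + 7*(-12) = (6 + 3*5³ + 10*5²) + 7*(-12) = (6 + 3*125 + 10*25) - 84 = (6 + 375 + 250) - 84 = 631 - 84 = 547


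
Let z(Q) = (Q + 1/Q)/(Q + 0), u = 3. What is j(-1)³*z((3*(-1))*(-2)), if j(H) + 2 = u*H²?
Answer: 37/36 ≈ 1.0278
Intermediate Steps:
j(H) = -2 + 3*H²
z(Q) = (Q + 1/Q)/Q
j(-1)³*z((3*(-1))*(-2)) = (-2 + 3*(-1)²)³*(1 + ((3*(-1))*(-2))⁻²) = (-2 + 3*1)³*(1 + (-3*(-2))⁻²) = (-2 + 3)³*(1 + 6⁻²) = 1³*(1 + 1/36) = 1*(37/36) = 37/36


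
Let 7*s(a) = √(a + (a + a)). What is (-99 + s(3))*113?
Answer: -77970/7 ≈ -11139.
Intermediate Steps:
s(a) = √3*√a/7 (s(a) = √(a + (a + a))/7 = √(a + 2*a)/7 = √(3*a)/7 = (√3*√a)/7 = √3*√a/7)
(-99 + s(3))*113 = (-99 + √3*√3/7)*113 = (-99 + 3/7)*113 = -690/7*113 = -77970/7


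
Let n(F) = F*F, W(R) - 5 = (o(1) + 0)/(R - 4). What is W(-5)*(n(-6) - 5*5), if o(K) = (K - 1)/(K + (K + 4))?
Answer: 55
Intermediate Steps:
o(K) = (-1 + K)/(4 + 2*K) (o(K) = (-1 + K)/(K + (4 + K)) = (-1 + K)/(4 + 2*K))
W(R) = 5 (W(R) = 5 + ((-1 + 1)/(2*(2 + 1)) + 0)/(R - 4) = 5 + ((1/2)*0/3 + 0)/(-4 + R) = 5 + ((1/2)*(1/3)*0 + 0)/(-4 + R) = 5 + (0 + 0)/(-4 + R) = 5 + 0/(-4 + R) = 5 + 0 = 5)
n(F) = F**2
W(-5)*(n(-6) - 5*5) = 5*((-6)**2 - 5*5) = 5*(36 - 25) = 5*11 = 55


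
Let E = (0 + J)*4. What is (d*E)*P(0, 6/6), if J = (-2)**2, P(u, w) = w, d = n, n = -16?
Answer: -256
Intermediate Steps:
d = -16
J = 4
E = 16 (E = (0 + 4)*4 = 4*4 = 16)
(d*E)*P(0, 6/6) = (-16*16)*(6/6) = -1536/6 = -256*1 = -256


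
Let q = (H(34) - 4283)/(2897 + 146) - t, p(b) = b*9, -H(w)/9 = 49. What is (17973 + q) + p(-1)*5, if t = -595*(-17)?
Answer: 23770235/3043 ≈ 7811.4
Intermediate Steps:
H(w) = -441 (H(w) = -9*49 = -441)
t = 10115
p(b) = 9*b
q = -30784669/3043 (q = (-441 - 4283)/(2897 + 146) - 1*10115 = -4724/3043 - 10115 = -30784669/3043 ≈ -10117.)
(17973 + q) + p(-1)*5 = (17973 - 30784669/3043) + (9*(-1))*5 = 23907170/3043 - 9*5 = 23907170/3043 - 45 = 23770235/3043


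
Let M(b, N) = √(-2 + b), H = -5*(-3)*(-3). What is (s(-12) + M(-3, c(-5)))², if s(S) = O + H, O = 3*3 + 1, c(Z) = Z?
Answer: (35 - I*√5)² ≈ 1220.0 - 156.52*I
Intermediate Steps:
H = -45 (H = 15*(-3) = -45)
O = 10 (O = 9 + 1 = 10)
s(S) = -35 (s(S) = 10 - 45 = -35)
(s(-12) + M(-3, c(-5)))² = (-35 + √(-2 - 3))² = (-35 + √(-5))² = (-35 + I*√5)²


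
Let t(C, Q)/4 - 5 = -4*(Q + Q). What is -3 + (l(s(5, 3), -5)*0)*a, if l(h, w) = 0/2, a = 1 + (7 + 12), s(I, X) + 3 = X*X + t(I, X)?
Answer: -3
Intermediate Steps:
t(C, Q) = 20 - 32*Q (t(C, Q) = 20 + 4*(-4*(Q + Q)) = 20 + 4*(-8*Q) = 20 - 32*Q)
s(I, X) = 17 + X² - 32*X (s(I, X) = -3 + (X*X + (20 - 32*X)) = -3 + (X² + (20 - 32*X)) = -3 + (20 + X² - 32*X) = 17 + X² - 32*X)
a = 20 (a = 1 + 19 = 20)
l(h, w) = 0 (l(h, w) = 0*(½) = 0)
-3 + (l(s(5, 3), -5)*0)*a = -3 + (0*0)*20 = -3 + 0*20 = -3 + 0 = -3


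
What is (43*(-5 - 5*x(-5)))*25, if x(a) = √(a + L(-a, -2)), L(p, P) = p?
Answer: -5375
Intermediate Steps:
x(a) = 0 (x(a) = √(a - a) = √0 = 0)
(43*(-5 - 5*x(-5)))*25 = (43*(-5 - 5*0))*25 = (43*(-5 + 0))*25 = (43*(-5))*25 = -215*25 = -5375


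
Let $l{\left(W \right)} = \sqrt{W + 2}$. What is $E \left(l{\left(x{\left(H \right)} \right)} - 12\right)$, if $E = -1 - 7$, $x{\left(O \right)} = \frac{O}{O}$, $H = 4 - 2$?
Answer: $96 - 8 \sqrt{3} \approx 82.144$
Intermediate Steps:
$H = 2$
$x{\left(O \right)} = 1$
$l{\left(W \right)} = \sqrt{2 + W}$
$E = -8$ ($E = -1 - 7 = -8$)
$E \left(l{\left(x{\left(H \right)} \right)} - 12\right) = - 8 \left(\sqrt{2 + 1} - 12\right) = - 8 \left(\sqrt{3} - 12\right) = - 8 \left(-12 + \sqrt{3}\right) = 96 - 8 \sqrt{3}$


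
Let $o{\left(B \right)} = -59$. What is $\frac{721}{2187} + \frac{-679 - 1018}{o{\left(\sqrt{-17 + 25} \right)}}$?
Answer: $\frac{3753878}{129033} \approx 29.092$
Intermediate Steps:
$\frac{721}{2187} + \frac{-679 - 1018}{o{\left(\sqrt{-17 + 25} \right)}} = \frac{721}{2187} + \frac{-679 - 1018}{-59} = 721 \cdot \frac{1}{2187} + \left(-679 - 1018\right) \left(- \frac{1}{59}\right) = \frac{721}{2187} - - \frac{1697}{59} = \frac{721}{2187} + \frac{1697}{59} = \frac{3753878}{129033}$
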